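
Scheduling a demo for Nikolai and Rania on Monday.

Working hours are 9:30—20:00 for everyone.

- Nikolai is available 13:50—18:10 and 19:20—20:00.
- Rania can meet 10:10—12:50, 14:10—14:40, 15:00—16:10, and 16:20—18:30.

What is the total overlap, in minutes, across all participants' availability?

210 minutes

Nikolai ∩ Rania: 14:10–14:40, 15:00–16:10, 16:20–18:10.
Total common minutes: 30 + 70 + 110 = 210.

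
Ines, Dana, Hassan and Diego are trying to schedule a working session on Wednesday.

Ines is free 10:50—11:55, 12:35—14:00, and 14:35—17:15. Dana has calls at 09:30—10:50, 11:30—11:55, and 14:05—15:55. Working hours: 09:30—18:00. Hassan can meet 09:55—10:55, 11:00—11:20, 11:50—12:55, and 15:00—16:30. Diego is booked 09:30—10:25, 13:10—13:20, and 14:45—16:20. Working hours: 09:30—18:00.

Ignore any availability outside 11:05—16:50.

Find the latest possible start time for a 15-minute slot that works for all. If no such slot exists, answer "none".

12:40

Dana free within 09:30–18:00: 10:50–11:30, 11:55–14:05, 15:55–18:00.
Diego free within 09:30–18:00: 10:25–13:10, 13:20–14:45, 16:20–18:00.
Ines ∩ Dana: 10:50–11:30, 12:35–14:00, 15:55–17:15.
Ines ∩ Dana ∩ Hassan: 10:50–10:55, 11:00–11:20, 12:35–12:55, 15:55–16:30.
Ines ∩ Dana ∩ Hassan ∩ Diego: 10:50–10:55, 11:00–11:20, 12:35–12:55, 16:20–16:30.
Restricted to 11:05–16:50: 11:05–11:20, 12:35–12:55, 16:20–16:30.
Windows ≥ 15 min: 11:05–11:20, 12:35–12:55.
Latest start in the last window 12:35–12:55 is 12:55 − 15 min = 12:40.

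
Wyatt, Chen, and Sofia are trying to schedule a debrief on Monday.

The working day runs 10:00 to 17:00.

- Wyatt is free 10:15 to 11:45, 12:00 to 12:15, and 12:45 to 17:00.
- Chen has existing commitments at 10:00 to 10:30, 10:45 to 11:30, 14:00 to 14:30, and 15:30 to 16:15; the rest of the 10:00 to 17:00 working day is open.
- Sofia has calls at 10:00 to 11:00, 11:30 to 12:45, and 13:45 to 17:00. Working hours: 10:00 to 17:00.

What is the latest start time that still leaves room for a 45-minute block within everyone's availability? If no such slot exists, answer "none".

Chen free within 10:00–17:00: 10:30–10:45, 11:30–14:00, 14:30–15:30, 16:15–17:00.
Sofia free within 10:00–17:00: 11:00–11:30, 12:45–13:45.
Wyatt ∩ Chen: 10:30–10:45, 11:30–11:45, 12:00–12:15, 12:45–14:00, 14:30–15:30, 16:15–17:00.
Wyatt ∩ Chen ∩ Sofia: 12:45–13:45.
Windows ≥ 45 min: 12:45–13:45.
Latest start in the last window 12:45–13:45 is 13:45 − 45 min = 13:00.

13:00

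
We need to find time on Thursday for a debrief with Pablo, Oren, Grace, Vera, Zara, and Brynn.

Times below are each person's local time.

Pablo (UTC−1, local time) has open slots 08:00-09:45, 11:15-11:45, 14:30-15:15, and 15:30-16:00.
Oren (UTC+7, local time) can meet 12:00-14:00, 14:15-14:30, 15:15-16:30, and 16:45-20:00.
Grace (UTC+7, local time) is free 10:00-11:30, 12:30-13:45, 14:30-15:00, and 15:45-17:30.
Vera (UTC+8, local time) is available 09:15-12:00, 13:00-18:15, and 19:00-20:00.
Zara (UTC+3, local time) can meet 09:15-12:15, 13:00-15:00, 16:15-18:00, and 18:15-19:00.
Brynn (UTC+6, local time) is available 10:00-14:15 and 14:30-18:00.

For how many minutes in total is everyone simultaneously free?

30 minutes

Pablo → UTC: 09:00–10:45, 12:15–12:45, 15:30–16:15, 16:30–17:00.
Oren → UTC: 05:00–07:00, 07:15–07:30, 08:15–09:30, 09:45–13:00.
Grace → UTC: 03:00–04:30, 05:30–06:45, 07:30–08:00, 08:45–10:30.
Vera → UTC: 01:15–04:00, 05:00–10:15, 11:00–12:00.
Zara → UTC: 06:15–09:15, 10:00–12:00, 13:15–15:00, 15:15–16:00.
Brynn → UTC: 04:00–08:15, 08:30–12:00.
Pablo ∩ Oren: 09:00–09:30, 09:45–10:45, 12:15–12:45.
Pablo ∩ Oren ∩ Grace: 09:00–09:30, 09:45–10:30.
Pablo ∩ Oren ∩ Grace ∩ Vera: 09:00–09:30, 09:45–10:15.
Pablo ∩ Oren ∩ Grace ∩ Vera ∩ Zara: 09:00–09:15, 10:00–10:15.
Pablo ∩ Oren ∩ Grace ∩ Vera ∩ Zara ∩ Brynn: 09:00–09:15, 10:00–10:15.
Total common minutes: 15 + 15 = 30.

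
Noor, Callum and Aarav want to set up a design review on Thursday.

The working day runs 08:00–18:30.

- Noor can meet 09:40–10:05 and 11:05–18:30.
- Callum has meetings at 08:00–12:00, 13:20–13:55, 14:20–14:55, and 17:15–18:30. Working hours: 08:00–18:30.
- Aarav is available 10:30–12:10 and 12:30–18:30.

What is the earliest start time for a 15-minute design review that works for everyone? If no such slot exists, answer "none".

12:30

Callum free within 08:00–18:30: 12:00–13:20, 13:55–14:20, 14:55–17:15.
Noor ∩ Callum: 12:00–13:20, 13:55–14:20, 14:55–17:15.
Noor ∩ Callum ∩ Aarav: 12:00–12:10, 12:30–13:20, 13:55–14:20, 14:55–17:15.
Windows ≥ 15 min: 12:30–13:20, 13:55–14:20, 14:55–17:15.
Earliest such window starts at 12:30.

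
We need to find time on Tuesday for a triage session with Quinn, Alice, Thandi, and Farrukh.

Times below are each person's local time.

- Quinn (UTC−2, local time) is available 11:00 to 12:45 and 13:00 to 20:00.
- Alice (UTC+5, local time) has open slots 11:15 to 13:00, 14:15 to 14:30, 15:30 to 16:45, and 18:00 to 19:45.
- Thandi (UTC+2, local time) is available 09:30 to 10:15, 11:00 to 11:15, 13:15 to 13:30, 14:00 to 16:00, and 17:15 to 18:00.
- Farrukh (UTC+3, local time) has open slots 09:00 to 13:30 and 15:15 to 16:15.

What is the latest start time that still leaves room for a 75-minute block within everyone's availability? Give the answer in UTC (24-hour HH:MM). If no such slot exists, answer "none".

none

Quinn → UTC: 13:00–14:45, 15:00–22:00.
Alice → UTC: 06:15–08:00, 09:15–09:30, 10:30–11:45, 13:00–14:45.
Thandi → UTC: 07:30–08:15, 09:00–09:15, 11:15–11:30, 12:00–14:00, 15:15–16:00.
Farrukh → UTC: 06:00–10:30, 12:15–13:15.
Quinn ∩ Alice: 13:00–14:45.
Quinn ∩ Alice ∩ Thandi: 13:00–14:00.
Quinn ∩ Alice ∩ Thandi ∩ Farrukh: 13:00–13:15.
Windows ≥ 75 min: (none).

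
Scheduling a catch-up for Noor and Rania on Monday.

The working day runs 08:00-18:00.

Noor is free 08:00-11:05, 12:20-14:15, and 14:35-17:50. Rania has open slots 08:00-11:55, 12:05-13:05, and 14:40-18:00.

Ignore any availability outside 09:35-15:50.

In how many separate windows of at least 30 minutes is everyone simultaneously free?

3

Noor ∩ Rania: 08:00–11:05, 12:20–13:05, 14:40–17:50.
Restricted to 09:35–15:50: 09:35–11:05, 12:20–13:05, 14:40–15:50.
Windows ≥ 30 min: 09:35–11:05, 12:20–13:05, 14:40–15:50.
That's 3 windows.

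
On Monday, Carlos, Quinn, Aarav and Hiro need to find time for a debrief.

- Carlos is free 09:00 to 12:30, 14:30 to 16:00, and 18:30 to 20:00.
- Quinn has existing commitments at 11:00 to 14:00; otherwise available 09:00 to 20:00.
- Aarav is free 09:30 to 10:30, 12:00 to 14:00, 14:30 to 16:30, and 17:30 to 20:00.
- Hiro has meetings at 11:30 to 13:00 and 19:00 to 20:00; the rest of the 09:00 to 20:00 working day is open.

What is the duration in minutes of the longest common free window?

90 minutes

Quinn free within 09:00–20:00: 09:00–11:00, 14:00–20:00.
Hiro free within 09:00–20:00: 09:00–11:30, 13:00–19:00.
Carlos ∩ Quinn: 09:00–11:00, 14:30–16:00, 18:30–20:00.
Carlos ∩ Quinn ∩ Aarav: 09:30–10:30, 14:30–16:00, 18:30–20:00.
Carlos ∩ Quinn ∩ Aarav ∩ Hiro: 09:30–10:30, 14:30–16:00, 18:30–19:00.
Common window lengths: 60, 90, 30 min; longest is 90.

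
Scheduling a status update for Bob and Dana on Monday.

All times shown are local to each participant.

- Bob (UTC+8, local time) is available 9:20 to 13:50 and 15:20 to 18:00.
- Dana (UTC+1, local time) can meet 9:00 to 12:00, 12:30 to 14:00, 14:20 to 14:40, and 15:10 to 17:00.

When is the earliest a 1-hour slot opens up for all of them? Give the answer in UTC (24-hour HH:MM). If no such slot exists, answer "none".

Bob → UTC: 01:20–05:50, 07:20–10:00.
Dana → UTC: 08:00–11:00, 11:30–13:00, 13:20–13:40, 14:10–16:00.
Bob ∩ Dana: 08:00–10:00.
Windows ≥ 60 min: 08:00–10:00.
Earliest such window starts at 08:00.

08:00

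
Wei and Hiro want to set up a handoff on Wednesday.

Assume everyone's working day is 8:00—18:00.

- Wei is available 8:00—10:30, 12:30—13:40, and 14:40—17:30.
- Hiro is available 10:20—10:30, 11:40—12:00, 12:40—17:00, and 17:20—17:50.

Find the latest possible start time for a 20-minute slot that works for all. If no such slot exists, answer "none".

Wei ∩ Hiro: 10:20–10:30, 12:40–13:40, 14:40–17:00, 17:20–17:30.
Windows ≥ 20 min: 12:40–13:40, 14:40–17:00.
Latest start in the last window 14:40–17:00 is 17:00 − 20 min = 16:40.

16:40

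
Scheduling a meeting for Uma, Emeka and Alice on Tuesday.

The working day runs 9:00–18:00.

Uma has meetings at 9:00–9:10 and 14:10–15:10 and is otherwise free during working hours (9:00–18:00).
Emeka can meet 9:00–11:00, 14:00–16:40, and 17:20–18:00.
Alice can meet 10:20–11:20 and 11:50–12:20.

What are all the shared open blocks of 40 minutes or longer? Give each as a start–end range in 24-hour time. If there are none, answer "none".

10:20–11:00

Uma free within 09:00–18:00: 09:10–14:10, 15:10–18:00.
Uma ∩ Emeka: 09:10–11:00, 14:00–14:10, 15:10–16:40, 17:20–18:00.
Uma ∩ Emeka ∩ Alice: 10:20–11:00.
Windows ≥ 40 min: 10:20–11:00.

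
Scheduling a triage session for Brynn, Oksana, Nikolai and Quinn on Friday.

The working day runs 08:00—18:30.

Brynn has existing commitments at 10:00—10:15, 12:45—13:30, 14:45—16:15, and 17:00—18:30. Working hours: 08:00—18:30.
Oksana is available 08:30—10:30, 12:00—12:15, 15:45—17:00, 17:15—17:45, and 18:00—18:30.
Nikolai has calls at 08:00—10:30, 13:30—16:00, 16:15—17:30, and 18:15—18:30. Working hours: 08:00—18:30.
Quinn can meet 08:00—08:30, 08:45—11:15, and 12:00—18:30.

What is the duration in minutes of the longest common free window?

15 minutes

Brynn free within 08:00–18:30: 08:00–10:00, 10:15–12:45, 13:30–14:45, 16:15–17:00.
Nikolai free within 08:00–18:30: 10:30–13:30, 16:00–16:15, 17:30–18:15.
Brynn ∩ Oksana: 08:30–10:00, 10:15–10:30, 12:00–12:15, 16:15–17:00.
Brynn ∩ Oksana ∩ Nikolai: 12:00–12:15.
Brynn ∩ Oksana ∩ Nikolai ∩ Quinn: 12:00–12:15.
Single common window of 15 minutes.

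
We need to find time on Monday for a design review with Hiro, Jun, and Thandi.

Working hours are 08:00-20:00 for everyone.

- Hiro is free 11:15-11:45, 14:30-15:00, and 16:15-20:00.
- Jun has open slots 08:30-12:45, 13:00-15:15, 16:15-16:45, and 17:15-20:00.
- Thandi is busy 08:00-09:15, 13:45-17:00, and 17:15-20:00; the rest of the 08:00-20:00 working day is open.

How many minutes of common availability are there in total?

30 minutes

Thandi free within 08:00–20:00: 09:15–13:45, 17:00–17:15.
Hiro ∩ Jun: 11:15–11:45, 14:30–15:00, 16:15–16:45, 17:15–20:00.
Hiro ∩ Jun ∩ Thandi: 11:15–11:45.
Total common minutes: 30.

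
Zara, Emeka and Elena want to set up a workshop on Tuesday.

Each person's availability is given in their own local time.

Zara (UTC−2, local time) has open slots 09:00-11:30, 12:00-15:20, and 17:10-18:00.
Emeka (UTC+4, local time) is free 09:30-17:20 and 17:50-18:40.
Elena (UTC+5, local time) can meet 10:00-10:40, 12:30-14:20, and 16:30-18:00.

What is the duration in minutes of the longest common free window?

Zara → UTC: 11:00–13:30, 14:00–17:20, 19:10–20:00.
Emeka → UTC: 05:30–13:20, 13:50–14:40.
Elena → UTC: 05:00–05:40, 07:30–09:20, 11:30–13:00.
Zara ∩ Emeka: 11:00–13:20, 14:00–14:40.
Zara ∩ Emeka ∩ Elena: 11:30–13:00.
Single common window of 90 minutes.

90 minutes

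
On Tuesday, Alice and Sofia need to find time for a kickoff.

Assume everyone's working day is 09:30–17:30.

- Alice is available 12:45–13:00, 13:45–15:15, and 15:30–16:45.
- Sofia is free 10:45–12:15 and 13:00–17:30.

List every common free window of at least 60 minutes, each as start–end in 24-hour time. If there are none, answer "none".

13:45–15:15, 15:30–16:45

Alice ∩ Sofia: 13:45–15:15, 15:30–16:45.
Windows ≥ 60 min: 13:45–15:15, 15:30–16:45.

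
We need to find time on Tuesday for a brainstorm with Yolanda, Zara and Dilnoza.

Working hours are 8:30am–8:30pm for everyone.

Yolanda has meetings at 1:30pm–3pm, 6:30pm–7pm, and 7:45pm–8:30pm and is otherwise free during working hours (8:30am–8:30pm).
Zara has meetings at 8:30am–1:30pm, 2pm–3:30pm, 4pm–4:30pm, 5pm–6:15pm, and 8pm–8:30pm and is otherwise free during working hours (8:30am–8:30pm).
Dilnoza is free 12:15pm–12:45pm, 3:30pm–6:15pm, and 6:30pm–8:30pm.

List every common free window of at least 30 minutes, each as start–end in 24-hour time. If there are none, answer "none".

15:30–16:00, 16:30–17:00, 19:00–19:45

Yolanda free within 08:30–20:30: 08:30–13:30, 15:00–18:30, 19:00–19:45.
Zara free within 08:30–20:30: 13:30–14:00, 15:30–16:00, 16:30–17:00, 18:15–20:00.
Yolanda ∩ Zara: 15:30–16:00, 16:30–17:00, 18:15–18:30, 19:00–19:45.
Yolanda ∩ Zara ∩ Dilnoza: 15:30–16:00, 16:30–17:00, 19:00–19:45.
Windows ≥ 30 min: 15:30–16:00, 16:30–17:00, 19:00–19:45.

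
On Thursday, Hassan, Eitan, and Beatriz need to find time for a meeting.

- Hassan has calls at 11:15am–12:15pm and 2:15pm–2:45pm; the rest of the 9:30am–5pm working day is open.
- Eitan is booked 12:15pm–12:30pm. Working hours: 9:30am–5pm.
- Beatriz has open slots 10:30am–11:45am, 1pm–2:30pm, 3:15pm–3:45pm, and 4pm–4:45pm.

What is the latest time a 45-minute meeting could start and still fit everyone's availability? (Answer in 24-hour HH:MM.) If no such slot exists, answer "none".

Hassan free within 09:30–17:00: 09:30–11:15, 12:15–14:15, 14:45–17:00.
Eitan free within 09:30–17:00: 09:30–12:15, 12:30–17:00.
Hassan ∩ Eitan: 09:30–11:15, 12:30–14:15, 14:45–17:00.
Hassan ∩ Eitan ∩ Beatriz: 10:30–11:15, 13:00–14:15, 15:15–15:45, 16:00–16:45.
Windows ≥ 45 min: 10:30–11:15, 13:00–14:15, 16:00–16:45.
Latest start in the last window 16:00–16:45 is 16:45 − 45 min = 16:00.

16:00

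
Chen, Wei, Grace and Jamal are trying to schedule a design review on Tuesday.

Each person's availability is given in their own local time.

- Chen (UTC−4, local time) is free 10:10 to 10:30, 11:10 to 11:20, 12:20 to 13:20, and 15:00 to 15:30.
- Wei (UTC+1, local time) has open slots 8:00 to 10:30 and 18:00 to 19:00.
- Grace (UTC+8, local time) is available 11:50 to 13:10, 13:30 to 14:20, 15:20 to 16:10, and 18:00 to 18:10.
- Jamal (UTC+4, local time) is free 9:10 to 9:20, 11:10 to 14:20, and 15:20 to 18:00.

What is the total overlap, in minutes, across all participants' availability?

0 minutes

Chen → UTC: 14:10–14:30, 15:10–15:20, 16:20–17:20, 19:00–19:30.
Wei → UTC: 07:00–09:30, 17:00–18:00.
Grace → UTC: 03:50–05:10, 05:30–06:20, 07:20–08:10, 10:00–10:10.
Jamal → UTC: 05:10–05:20, 07:10–10:20, 11:20–14:00.
Chen ∩ Wei: 17:00–17:20.
Chen ∩ Wei ∩ Grace: (none).
Chen ∩ Wei ∩ Grace ∩ Jamal: (none).
Total common minutes: 0.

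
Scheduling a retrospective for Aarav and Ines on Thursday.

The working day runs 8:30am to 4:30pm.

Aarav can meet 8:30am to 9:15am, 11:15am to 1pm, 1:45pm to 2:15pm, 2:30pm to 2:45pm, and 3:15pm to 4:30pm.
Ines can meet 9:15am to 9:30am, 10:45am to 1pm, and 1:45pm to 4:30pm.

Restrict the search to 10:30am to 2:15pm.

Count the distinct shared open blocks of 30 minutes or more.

2

Aarav ∩ Ines: 11:15–13:00, 13:45–14:15, 14:30–14:45, 15:15–16:30.
Restricted to 10:30–14:15: 11:15–13:00, 13:45–14:15.
Windows ≥ 30 min: 11:15–13:00, 13:45–14:15.
That's 2 windows.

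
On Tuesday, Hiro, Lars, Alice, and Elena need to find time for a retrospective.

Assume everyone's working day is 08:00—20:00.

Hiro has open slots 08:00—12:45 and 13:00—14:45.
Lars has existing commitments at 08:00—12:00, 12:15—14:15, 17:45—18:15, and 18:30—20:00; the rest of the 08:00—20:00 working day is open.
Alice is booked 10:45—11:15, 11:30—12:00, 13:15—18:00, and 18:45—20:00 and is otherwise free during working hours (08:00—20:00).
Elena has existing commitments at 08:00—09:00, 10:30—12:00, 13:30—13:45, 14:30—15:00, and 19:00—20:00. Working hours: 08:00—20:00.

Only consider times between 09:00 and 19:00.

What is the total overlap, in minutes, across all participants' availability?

15 minutes

Lars free within 08:00–20:00: 12:00–12:15, 14:15–17:45, 18:15–18:30.
Alice free within 08:00–20:00: 08:00–10:45, 11:15–11:30, 12:00–13:15, 18:00–18:45.
Elena free within 08:00–20:00: 09:00–10:30, 12:00–13:30, 13:45–14:30, 15:00–19:00.
Hiro ∩ Lars: 12:00–12:15, 14:15–14:45.
Hiro ∩ Lars ∩ Alice: 12:00–12:15.
Hiro ∩ Lars ∩ Alice ∩ Elena: 12:00–12:15.
Restricted to 09:00–19:00: 12:00–12:15.
Total common minutes: 15.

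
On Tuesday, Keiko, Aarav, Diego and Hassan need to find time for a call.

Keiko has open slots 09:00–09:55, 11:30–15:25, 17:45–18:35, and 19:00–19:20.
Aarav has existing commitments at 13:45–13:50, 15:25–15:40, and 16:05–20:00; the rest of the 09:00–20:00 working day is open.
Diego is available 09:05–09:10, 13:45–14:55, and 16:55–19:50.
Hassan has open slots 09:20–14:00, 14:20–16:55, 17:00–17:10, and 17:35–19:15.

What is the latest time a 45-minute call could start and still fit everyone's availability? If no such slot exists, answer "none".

none

Aarav free within 09:00–20:00: 09:00–13:45, 13:50–15:25, 15:40–16:05.
Keiko ∩ Aarav: 09:00–09:55, 11:30–13:45, 13:50–15:25.
Keiko ∩ Aarav ∩ Diego: 09:05–09:10, 13:50–14:55.
Keiko ∩ Aarav ∩ Diego ∩ Hassan: 13:50–14:00, 14:20–14:55.
Windows ≥ 45 min: (none).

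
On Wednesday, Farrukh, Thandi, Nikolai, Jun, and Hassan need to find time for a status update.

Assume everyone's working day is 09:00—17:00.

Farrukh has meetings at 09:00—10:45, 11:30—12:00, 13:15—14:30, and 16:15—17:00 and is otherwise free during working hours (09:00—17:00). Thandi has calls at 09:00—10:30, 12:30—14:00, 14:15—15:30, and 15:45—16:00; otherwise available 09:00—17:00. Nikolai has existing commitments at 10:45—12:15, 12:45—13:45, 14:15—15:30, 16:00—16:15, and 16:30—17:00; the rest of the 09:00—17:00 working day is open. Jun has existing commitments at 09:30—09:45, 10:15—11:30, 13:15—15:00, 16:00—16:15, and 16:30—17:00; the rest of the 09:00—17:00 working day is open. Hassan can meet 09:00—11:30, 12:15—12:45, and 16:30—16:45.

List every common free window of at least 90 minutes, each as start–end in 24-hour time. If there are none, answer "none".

Farrukh free within 09:00–17:00: 10:45–11:30, 12:00–13:15, 14:30–16:15.
Thandi free within 09:00–17:00: 10:30–12:30, 14:00–14:15, 15:30–15:45, 16:00–17:00.
Nikolai free within 09:00–17:00: 09:00–10:45, 12:15–12:45, 13:45–14:15, 15:30–16:00, 16:15–16:30.
Jun free within 09:00–17:00: 09:00–09:30, 09:45–10:15, 11:30–13:15, 15:00–16:00, 16:15–16:30.
Farrukh ∩ Thandi: 10:45–11:30, 12:00–12:30, 15:30–15:45, 16:00–16:15.
Farrukh ∩ Thandi ∩ Nikolai: 12:15–12:30, 15:30–15:45.
Farrukh ∩ Thandi ∩ Nikolai ∩ Jun: 12:15–12:30, 15:30–15:45.
Farrukh ∩ Thandi ∩ Nikolai ∩ Jun ∩ Hassan: 12:15–12:30.
Windows ≥ 90 min: (none).

none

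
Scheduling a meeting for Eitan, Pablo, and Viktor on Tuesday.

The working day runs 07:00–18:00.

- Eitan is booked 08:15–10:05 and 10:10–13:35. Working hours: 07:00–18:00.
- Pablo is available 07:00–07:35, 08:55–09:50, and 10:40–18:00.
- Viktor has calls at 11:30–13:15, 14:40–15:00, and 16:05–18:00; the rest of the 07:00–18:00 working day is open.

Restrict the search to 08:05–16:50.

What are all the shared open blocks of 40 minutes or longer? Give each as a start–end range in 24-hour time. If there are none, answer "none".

Eitan free within 07:00–18:00: 07:00–08:15, 10:05–10:10, 13:35–18:00.
Viktor free within 07:00–18:00: 07:00–11:30, 13:15–14:40, 15:00–16:05.
Eitan ∩ Pablo: 07:00–07:35, 13:35–18:00.
Eitan ∩ Pablo ∩ Viktor: 07:00–07:35, 13:35–14:40, 15:00–16:05.
Restricted to 08:05–16:50: 13:35–14:40, 15:00–16:05.
Windows ≥ 40 min: 13:35–14:40, 15:00–16:05.

13:35–14:40, 15:00–16:05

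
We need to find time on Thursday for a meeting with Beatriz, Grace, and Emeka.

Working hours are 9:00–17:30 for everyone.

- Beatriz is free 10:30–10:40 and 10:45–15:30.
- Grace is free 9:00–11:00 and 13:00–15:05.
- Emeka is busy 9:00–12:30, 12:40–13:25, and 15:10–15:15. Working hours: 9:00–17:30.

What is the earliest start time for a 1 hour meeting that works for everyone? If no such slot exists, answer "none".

Emeka free within 09:00–17:30: 12:30–12:40, 13:25–15:10, 15:15–17:30.
Beatriz ∩ Grace: 10:30–10:40, 10:45–11:00, 13:00–15:05.
Beatriz ∩ Grace ∩ Emeka: 13:25–15:05.
Windows ≥ 60 min: 13:25–15:05.
Earliest such window starts at 13:25.

13:25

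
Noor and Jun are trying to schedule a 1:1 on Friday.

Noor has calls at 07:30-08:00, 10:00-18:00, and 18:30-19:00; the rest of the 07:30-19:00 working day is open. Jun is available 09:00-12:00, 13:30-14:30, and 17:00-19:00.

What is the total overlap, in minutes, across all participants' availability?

Noor free within 07:30–19:00: 08:00–10:00, 18:00–18:30.
Noor ∩ Jun: 09:00–10:00, 18:00–18:30.
Total common minutes: 60 + 30 = 90.

90 minutes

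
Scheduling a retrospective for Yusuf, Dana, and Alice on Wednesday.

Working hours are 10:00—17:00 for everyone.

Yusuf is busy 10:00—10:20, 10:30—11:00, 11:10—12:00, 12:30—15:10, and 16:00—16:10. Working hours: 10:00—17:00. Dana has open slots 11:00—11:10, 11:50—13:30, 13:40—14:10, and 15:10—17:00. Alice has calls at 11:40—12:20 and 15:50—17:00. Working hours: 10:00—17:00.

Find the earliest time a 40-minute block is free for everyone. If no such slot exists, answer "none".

Yusuf free within 10:00–17:00: 10:20–10:30, 11:00–11:10, 12:00–12:30, 15:10–16:00, 16:10–17:00.
Alice free within 10:00–17:00: 10:00–11:40, 12:20–15:50.
Yusuf ∩ Dana: 11:00–11:10, 12:00–12:30, 15:10–16:00, 16:10–17:00.
Yusuf ∩ Dana ∩ Alice: 11:00–11:10, 12:20–12:30, 15:10–15:50.
Windows ≥ 40 min: 15:10–15:50.
Earliest such window starts at 15:10.

15:10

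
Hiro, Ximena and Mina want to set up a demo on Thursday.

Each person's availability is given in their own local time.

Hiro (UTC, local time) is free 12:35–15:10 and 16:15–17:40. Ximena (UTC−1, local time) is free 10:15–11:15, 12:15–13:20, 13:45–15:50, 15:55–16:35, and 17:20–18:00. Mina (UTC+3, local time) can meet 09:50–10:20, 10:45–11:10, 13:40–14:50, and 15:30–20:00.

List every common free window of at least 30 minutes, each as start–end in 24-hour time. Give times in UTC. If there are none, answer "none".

13:15–14:20, 16:15–16:50

Hiro → UTC: 12:35–15:10, 16:15–17:40.
Ximena → UTC: 11:15–12:15, 13:15–14:20, 14:45–16:50, 16:55–17:35, 18:20–19:00.
Mina → UTC: 06:50–07:20, 07:45–08:10, 10:40–11:50, 12:30–17:00.
Hiro ∩ Ximena: 13:15–14:20, 14:45–15:10, 16:15–16:50, 16:55–17:35.
Hiro ∩ Ximena ∩ Mina: 13:15–14:20, 14:45–15:10, 16:15–16:50, 16:55–17:00.
Windows ≥ 30 min: 13:15–14:20, 16:15–16:50.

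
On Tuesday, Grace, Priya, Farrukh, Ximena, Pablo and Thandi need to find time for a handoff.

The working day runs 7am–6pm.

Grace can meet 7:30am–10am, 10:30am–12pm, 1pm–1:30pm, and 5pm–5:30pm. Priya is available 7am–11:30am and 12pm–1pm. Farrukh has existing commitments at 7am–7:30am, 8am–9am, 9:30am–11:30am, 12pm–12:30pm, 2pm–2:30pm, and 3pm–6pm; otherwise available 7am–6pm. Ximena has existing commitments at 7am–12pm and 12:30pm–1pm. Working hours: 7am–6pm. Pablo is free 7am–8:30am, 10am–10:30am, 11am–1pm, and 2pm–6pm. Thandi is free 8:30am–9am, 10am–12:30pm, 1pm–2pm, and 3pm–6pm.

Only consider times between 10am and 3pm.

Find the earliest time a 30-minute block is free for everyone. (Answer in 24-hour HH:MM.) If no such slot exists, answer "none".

none

Farrukh free within 07:00–18:00: 07:30–08:00, 09:00–09:30, 11:30–12:00, 12:30–14:00, 14:30–15:00.
Ximena free within 07:00–18:00: 12:00–12:30, 13:00–18:00.
Grace ∩ Priya: 07:30–10:00, 10:30–11:30.
Grace ∩ Priya ∩ Farrukh: 07:30–08:00, 09:00–09:30.
Grace ∩ Priya ∩ Farrukh ∩ Ximena: (none).
Grace ∩ Priya ∩ Farrukh ∩ Ximena ∩ Pablo: (none).
Grace ∩ Priya ∩ Farrukh ∩ Ximena ∩ Pablo ∩ Thandi: (none).
Restricted to 10:00–15:00: (none).
Windows ≥ 30 min: (none).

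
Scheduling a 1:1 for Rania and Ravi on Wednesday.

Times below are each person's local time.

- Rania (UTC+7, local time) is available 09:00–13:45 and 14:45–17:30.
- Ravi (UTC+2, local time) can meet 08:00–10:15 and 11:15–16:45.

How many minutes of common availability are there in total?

150 minutes

Rania → UTC: 02:00–06:45, 07:45–10:30.
Ravi → UTC: 06:00–08:15, 09:15–14:45.
Rania ∩ Ravi: 06:00–06:45, 07:45–08:15, 09:15–10:30.
Total common minutes: 45 + 30 + 75 = 150.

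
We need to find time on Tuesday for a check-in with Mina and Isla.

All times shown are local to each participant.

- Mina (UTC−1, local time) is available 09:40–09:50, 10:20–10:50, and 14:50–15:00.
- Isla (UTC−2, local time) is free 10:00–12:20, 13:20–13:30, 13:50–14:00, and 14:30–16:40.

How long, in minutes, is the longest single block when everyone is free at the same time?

10 minutes

Mina → UTC: 10:40–10:50, 11:20–11:50, 15:50–16:00.
Isla → UTC: 12:00–14:20, 15:20–15:30, 15:50–16:00, 16:30–18:40.
Mina ∩ Isla: 15:50–16:00.
Single common window of 10 minutes.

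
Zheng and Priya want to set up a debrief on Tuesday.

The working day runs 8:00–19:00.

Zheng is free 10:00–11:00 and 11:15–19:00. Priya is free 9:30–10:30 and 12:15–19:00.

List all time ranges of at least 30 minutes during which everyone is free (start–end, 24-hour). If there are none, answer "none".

10:00–10:30, 12:15–19:00

Zheng ∩ Priya: 10:00–10:30, 12:15–19:00.
Windows ≥ 30 min: 10:00–10:30, 12:15–19:00.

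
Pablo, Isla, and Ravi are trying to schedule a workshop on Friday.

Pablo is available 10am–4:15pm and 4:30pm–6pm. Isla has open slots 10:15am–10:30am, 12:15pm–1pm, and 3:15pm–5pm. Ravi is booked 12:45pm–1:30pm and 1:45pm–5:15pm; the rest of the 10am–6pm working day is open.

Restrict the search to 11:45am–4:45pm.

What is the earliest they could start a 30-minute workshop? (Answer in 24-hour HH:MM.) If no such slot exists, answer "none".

Ravi free within 10:00–18:00: 10:00–12:45, 13:30–13:45, 17:15–18:00.
Pablo ∩ Isla: 10:15–10:30, 12:15–13:00, 15:15–16:15, 16:30–17:00.
Pablo ∩ Isla ∩ Ravi: 10:15–10:30, 12:15–12:45.
Restricted to 11:45–16:45: 12:15–12:45.
Windows ≥ 30 min: 12:15–12:45.
Earliest such window starts at 12:15.

12:15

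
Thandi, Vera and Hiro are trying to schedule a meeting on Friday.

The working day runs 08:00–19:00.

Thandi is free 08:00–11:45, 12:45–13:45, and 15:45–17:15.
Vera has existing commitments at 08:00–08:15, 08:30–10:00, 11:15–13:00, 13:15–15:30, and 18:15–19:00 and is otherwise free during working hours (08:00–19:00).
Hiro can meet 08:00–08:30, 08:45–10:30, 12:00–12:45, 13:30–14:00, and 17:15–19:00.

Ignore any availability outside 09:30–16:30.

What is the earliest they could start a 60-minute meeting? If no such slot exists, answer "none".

Vera free within 08:00–19:00: 08:15–08:30, 10:00–11:15, 13:00–13:15, 15:30–18:15.
Thandi ∩ Vera: 08:15–08:30, 10:00–11:15, 13:00–13:15, 15:45–17:15.
Thandi ∩ Vera ∩ Hiro: 08:15–08:30, 10:00–10:30.
Restricted to 09:30–16:30: 10:00–10:30.
Windows ≥ 60 min: (none).

none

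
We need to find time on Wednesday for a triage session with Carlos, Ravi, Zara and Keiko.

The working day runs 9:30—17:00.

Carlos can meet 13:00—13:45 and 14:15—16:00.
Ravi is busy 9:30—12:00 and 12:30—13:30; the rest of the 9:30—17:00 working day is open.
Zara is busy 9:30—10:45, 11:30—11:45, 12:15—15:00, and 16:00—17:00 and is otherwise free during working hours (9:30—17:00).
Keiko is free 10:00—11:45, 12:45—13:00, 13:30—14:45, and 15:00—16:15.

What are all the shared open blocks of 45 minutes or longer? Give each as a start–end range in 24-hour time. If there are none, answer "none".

Ravi free within 09:30–17:00: 12:00–12:30, 13:30–17:00.
Zara free within 09:30–17:00: 10:45–11:30, 11:45–12:15, 15:00–16:00.
Carlos ∩ Ravi: 13:30–13:45, 14:15–16:00.
Carlos ∩ Ravi ∩ Zara: 15:00–16:00.
Carlos ∩ Ravi ∩ Zara ∩ Keiko: 15:00–16:00.
Windows ≥ 45 min: 15:00–16:00.

15:00–16:00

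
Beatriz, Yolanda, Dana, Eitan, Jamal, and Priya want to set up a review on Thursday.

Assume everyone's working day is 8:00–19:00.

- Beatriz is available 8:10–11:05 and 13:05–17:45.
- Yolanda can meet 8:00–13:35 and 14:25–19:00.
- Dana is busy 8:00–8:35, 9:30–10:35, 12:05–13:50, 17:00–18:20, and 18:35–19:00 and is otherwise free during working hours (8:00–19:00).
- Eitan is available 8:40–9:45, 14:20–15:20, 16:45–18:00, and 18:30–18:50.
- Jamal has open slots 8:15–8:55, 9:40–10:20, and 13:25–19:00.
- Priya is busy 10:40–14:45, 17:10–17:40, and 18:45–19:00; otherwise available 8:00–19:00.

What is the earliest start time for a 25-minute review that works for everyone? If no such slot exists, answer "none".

14:45

Dana free within 08:00–19:00: 08:35–09:30, 10:35–12:05, 13:50–17:00, 18:20–18:35.
Priya free within 08:00–19:00: 08:00–10:40, 14:45–17:10, 17:40–18:45.
Beatriz ∩ Yolanda: 08:10–11:05, 13:05–13:35, 14:25–17:45.
Beatriz ∩ Yolanda ∩ Dana: 08:35–09:30, 10:35–11:05, 14:25–17:00.
Beatriz ∩ Yolanda ∩ Dana ∩ Eitan: 08:40–09:30, 14:25–15:20, 16:45–17:00.
Beatriz ∩ Yolanda ∩ Dana ∩ Eitan ∩ Jamal: 08:40–08:55, 14:25–15:20, 16:45–17:00.
Beatriz ∩ Yolanda ∩ Dana ∩ Eitan ∩ Jamal ∩ Priya: 08:40–08:55, 14:45–15:20, 16:45–17:00.
Windows ≥ 25 min: 14:45–15:20.
Earliest such window starts at 14:45.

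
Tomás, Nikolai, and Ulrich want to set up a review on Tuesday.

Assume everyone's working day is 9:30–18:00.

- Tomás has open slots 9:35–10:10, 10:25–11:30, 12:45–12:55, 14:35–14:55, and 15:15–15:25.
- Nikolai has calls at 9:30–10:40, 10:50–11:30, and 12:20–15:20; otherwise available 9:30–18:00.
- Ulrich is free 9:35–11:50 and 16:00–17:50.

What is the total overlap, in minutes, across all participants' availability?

10 minutes

Nikolai free within 09:30–18:00: 10:40–10:50, 11:30–12:20, 15:20–18:00.
Tomás ∩ Nikolai: 10:40–10:50, 15:20–15:25.
Tomás ∩ Nikolai ∩ Ulrich: 10:40–10:50.
Total common minutes: 10.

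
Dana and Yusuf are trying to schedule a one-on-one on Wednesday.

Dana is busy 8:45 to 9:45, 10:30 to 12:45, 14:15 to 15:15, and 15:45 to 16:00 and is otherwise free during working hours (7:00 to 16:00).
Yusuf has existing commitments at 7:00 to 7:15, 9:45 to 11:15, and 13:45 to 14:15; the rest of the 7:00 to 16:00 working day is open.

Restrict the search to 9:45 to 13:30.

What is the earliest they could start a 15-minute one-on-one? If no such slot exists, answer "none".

12:45

Dana free within 07:00–16:00: 07:00–08:45, 09:45–10:30, 12:45–14:15, 15:15–15:45.
Yusuf free within 07:00–16:00: 07:15–09:45, 11:15–13:45, 14:15–16:00.
Dana ∩ Yusuf: 07:15–08:45, 12:45–13:45, 15:15–15:45.
Restricted to 09:45–13:30: 12:45–13:30.
Windows ≥ 15 min: 12:45–13:30.
Earliest such window starts at 12:45.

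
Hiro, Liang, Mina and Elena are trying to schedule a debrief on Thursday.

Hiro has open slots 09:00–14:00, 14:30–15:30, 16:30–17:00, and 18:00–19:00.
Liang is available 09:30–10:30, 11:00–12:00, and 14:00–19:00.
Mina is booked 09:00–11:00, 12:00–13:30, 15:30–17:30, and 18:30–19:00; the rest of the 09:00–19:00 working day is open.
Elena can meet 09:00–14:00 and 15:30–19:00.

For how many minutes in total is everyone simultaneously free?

90 minutes

Mina free within 09:00–19:00: 11:00–12:00, 13:30–15:30, 17:30–18:30.
Hiro ∩ Liang: 09:30–10:30, 11:00–12:00, 14:30–15:30, 16:30–17:00, 18:00–19:00.
Hiro ∩ Liang ∩ Mina: 11:00–12:00, 14:30–15:30, 18:00–18:30.
Hiro ∩ Liang ∩ Mina ∩ Elena: 11:00–12:00, 18:00–18:30.
Total common minutes: 60 + 30 = 90.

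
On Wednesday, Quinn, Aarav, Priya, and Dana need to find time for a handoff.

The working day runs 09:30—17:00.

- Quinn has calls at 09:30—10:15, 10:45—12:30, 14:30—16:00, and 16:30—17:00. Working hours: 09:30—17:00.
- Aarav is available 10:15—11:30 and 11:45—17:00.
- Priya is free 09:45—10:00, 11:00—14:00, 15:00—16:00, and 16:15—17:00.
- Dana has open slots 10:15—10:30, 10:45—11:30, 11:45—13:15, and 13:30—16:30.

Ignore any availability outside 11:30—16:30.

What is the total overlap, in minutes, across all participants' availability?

90 minutes

Quinn free within 09:30–17:00: 10:15–10:45, 12:30–14:30, 16:00–16:30.
Quinn ∩ Aarav: 10:15–10:45, 12:30–14:30, 16:00–16:30.
Quinn ∩ Aarav ∩ Priya: 12:30–14:00, 16:15–16:30.
Quinn ∩ Aarav ∩ Priya ∩ Dana: 12:30–13:15, 13:30–14:00, 16:15–16:30.
Restricted to 11:30–16:30: 12:30–13:15, 13:30–14:00, 16:15–16:30.
Total common minutes: 45 + 30 + 15 = 90.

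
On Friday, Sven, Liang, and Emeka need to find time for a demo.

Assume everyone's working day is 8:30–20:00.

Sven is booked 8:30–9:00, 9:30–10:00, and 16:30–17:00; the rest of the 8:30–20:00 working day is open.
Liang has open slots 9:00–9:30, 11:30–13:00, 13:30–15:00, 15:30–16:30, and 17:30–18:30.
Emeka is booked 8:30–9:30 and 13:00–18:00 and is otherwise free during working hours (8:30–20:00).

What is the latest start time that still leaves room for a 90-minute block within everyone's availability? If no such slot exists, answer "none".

11:30

Sven free within 08:30–20:00: 09:00–09:30, 10:00–16:30, 17:00–20:00.
Emeka free within 08:30–20:00: 09:30–13:00, 18:00–20:00.
Sven ∩ Liang: 09:00–09:30, 11:30–13:00, 13:30–15:00, 15:30–16:30, 17:30–18:30.
Sven ∩ Liang ∩ Emeka: 11:30–13:00, 18:00–18:30.
Windows ≥ 90 min: 11:30–13:00.
Latest start in the last window 11:30–13:00 is 13:00 − 90 min = 11:30.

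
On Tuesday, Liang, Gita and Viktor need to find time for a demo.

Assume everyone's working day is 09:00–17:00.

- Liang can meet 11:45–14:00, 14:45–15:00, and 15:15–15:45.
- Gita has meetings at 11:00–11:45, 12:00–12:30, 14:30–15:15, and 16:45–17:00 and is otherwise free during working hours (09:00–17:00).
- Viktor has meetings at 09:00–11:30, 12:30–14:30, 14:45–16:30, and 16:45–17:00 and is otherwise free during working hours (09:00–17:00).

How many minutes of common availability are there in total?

15 minutes

Gita free within 09:00–17:00: 09:00–11:00, 11:45–12:00, 12:30–14:30, 15:15–16:45.
Viktor free within 09:00–17:00: 11:30–12:30, 14:30–14:45, 16:30–16:45.
Liang ∩ Gita: 11:45–12:00, 12:30–14:00, 15:15–15:45.
Liang ∩ Gita ∩ Viktor: 11:45–12:00.
Total common minutes: 15.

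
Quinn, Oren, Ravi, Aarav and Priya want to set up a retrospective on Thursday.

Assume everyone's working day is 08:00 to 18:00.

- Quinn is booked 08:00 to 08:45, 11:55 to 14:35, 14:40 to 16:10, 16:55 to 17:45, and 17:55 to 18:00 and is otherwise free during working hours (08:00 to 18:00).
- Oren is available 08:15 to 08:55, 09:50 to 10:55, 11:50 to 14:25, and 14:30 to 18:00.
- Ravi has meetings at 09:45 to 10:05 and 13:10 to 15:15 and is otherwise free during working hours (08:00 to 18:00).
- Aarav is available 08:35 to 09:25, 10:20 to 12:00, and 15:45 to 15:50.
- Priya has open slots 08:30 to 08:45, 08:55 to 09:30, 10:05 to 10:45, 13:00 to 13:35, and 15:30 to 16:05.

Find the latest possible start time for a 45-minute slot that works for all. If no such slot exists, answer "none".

none

Quinn free within 08:00–18:00: 08:45–11:55, 14:35–14:40, 16:10–16:55, 17:45–17:55.
Ravi free within 08:00–18:00: 08:00–09:45, 10:05–13:10, 15:15–18:00.
Quinn ∩ Oren: 08:45–08:55, 09:50–10:55, 11:50–11:55, 14:35–14:40, 16:10–16:55, 17:45–17:55.
Quinn ∩ Oren ∩ Ravi: 08:45–08:55, 10:05–10:55, 11:50–11:55, 16:10–16:55, 17:45–17:55.
Quinn ∩ Oren ∩ Ravi ∩ Aarav: 08:45–08:55, 10:20–10:55, 11:50–11:55.
Quinn ∩ Oren ∩ Ravi ∩ Aarav ∩ Priya: 10:20–10:45.
Windows ≥ 45 min: (none).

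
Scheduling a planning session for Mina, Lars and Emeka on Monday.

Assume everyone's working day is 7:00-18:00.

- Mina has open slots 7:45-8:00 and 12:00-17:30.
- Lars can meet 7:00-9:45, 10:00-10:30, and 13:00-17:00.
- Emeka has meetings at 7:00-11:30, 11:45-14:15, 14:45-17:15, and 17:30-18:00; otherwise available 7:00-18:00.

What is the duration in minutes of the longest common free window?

30 minutes

Emeka free within 07:00–18:00: 11:30–11:45, 14:15–14:45, 17:15–17:30.
Mina ∩ Lars: 07:45–08:00, 13:00–17:00.
Mina ∩ Lars ∩ Emeka: 14:15–14:45.
Single common window of 30 minutes.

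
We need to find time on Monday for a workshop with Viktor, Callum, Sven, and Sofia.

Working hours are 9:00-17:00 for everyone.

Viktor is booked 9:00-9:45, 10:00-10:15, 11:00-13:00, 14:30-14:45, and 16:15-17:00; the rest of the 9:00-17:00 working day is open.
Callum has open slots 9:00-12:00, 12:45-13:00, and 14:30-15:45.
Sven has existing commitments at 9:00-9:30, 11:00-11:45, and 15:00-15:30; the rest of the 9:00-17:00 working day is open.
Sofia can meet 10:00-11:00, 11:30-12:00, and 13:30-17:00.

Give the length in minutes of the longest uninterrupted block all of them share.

Viktor free within 09:00–17:00: 09:45–10:00, 10:15–11:00, 13:00–14:30, 14:45–16:15.
Sven free within 09:00–17:00: 09:30–11:00, 11:45–15:00, 15:30–17:00.
Viktor ∩ Callum: 09:45–10:00, 10:15–11:00, 14:45–15:45.
Viktor ∩ Callum ∩ Sven: 09:45–10:00, 10:15–11:00, 14:45–15:00, 15:30–15:45.
Viktor ∩ Callum ∩ Sven ∩ Sofia: 10:15–11:00, 14:45–15:00, 15:30–15:45.
Common window lengths: 45, 15, 15 min; longest is 45.

45 minutes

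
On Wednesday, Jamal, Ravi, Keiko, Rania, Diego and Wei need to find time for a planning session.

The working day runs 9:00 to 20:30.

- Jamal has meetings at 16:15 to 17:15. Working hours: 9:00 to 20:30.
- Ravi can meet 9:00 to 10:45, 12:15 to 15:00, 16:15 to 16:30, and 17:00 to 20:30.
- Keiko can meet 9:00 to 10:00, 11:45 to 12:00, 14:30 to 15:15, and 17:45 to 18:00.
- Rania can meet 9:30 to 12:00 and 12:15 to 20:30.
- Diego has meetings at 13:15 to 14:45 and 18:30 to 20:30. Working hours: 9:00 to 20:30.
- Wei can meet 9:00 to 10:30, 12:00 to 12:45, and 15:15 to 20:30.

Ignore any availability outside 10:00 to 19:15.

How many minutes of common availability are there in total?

15 minutes

Jamal free within 09:00–20:30: 09:00–16:15, 17:15–20:30.
Diego free within 09:00–20:30: 09:00–13:15, 14:45–18:30.
Jamal ∩ Ravi: 09:00–10:45, 12:15–15:00, 17:15–20:30.
Jamal ∩ Ravi ∩ Keiko: 09:00–10:00, 14:30–15:00, 17:45–18:00.
Jamal ∩ Ravi ∩ Keiko ∩ Rania: 09:30–10:00, 14:30–15:00, 17:45–18:00.
Jamal ∩ Ravi ∩ Keiko ∩ Rania ∩ Diego: 09:30–10:00, 14:45–15:00, 17:45–18:00.
Jamal ∩ Ravi ∩ Keiko ∩ Rania ∩ Diego ∩ Wei: 09:30–10:00, 17:45–18:00.
Restricted to 10:00–19:15: 17:45–18:00.
Total common minutes: 15.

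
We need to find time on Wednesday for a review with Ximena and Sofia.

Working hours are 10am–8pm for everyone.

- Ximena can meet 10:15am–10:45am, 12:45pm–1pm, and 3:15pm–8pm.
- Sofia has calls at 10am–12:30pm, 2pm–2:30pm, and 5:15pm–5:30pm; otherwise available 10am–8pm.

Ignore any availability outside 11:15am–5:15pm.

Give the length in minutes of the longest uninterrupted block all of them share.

Sofia free within 10:00–20:00: 12:30–14:00, 14:30–17:15, 17:30–20:00.
Ximena ∩ Sofia: 12:45–13:00, 15:15–17:15, 17:30–20:00.
Restricted to 11:15–17:15: 12:45–13:00, 15:15–17:15.
Common window lengths: 15, 120 min; longest is 120.

120 minutes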